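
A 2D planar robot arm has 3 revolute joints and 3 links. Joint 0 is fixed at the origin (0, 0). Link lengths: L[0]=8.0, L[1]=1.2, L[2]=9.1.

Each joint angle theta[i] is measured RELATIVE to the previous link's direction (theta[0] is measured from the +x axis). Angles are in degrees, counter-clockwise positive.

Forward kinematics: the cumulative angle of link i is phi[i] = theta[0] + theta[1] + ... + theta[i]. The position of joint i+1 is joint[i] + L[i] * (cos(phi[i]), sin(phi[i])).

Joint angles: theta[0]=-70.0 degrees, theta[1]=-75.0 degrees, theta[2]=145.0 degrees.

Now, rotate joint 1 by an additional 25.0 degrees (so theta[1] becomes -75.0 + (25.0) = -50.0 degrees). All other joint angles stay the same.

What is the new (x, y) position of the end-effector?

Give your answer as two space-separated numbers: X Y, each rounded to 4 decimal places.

joint[0] = (0.0000, 0.0000)  (base)
link 0: phi[0] = -70 = -70 deg
  cos(-70 deg) = 0.3420, sin(-70 deg) = -0.9397
  joint[1] = (0.0000, 0.0000) + 8 * (0.3420, -0.9397) = (0.0000 + 2.7362, 0.0000 + -7.5175) = (2.7362, -7.5175)
link 1: phi[1] = -70 + -50 = -120 deg
  cos(-120 deg) = -0.5000, sin(-120 deg) = -0.8660
  joint[2] = (2.7362, -7.5175) + 1.2 * (-0.5000, -0.8660) = (2.7362 + -0.6000, -7.5175 + -1.0392) = (2.1362, -8.5568)
link 2: phi[2] = -70 + -50 + 145 = 25 deg
  cos(25 deg) = 0.9063, sin(25 deg) = 0.4226
  joint[3] = (2.1362, -8.5568) + 9.1 * (0.9063, 0.4226) = (2.1362 + 8.2474, -8.5568 + 3.8458) = (10.3836, -4.7109)
End effector: (10.3836, -4.7109)

Answer: 10.3836 -4.7109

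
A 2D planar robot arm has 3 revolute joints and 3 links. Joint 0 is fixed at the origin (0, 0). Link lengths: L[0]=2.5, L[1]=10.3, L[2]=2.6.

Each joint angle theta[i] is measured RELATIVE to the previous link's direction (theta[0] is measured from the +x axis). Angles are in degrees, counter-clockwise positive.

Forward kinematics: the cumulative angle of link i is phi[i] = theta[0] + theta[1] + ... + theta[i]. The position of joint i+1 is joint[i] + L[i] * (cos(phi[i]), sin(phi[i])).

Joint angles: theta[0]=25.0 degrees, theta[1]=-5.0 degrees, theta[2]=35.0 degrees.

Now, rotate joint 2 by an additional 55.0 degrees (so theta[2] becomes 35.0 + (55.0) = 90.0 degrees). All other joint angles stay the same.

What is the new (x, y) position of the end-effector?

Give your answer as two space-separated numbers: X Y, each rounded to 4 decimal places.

Answer: 11.0554 7.0226

Derivation:
joint[0] = (0.0000, 0.0000)  (base)
link 0: phi[0] = 25 = 25 deg
  cos(25 deg) = 0.9063, sin(25 deg) = 0.4226
  joint[1] = (0.0000, 0.0000) + 2.5 * (0.9063, 0.4226) = (0.0000 + 2.2658, 0.0000 + 1.0565) = (2.2658, 1.0565)
link 1: phi[1] = 25 + -5 = 20 deg
  cos(20 deg) = 0.9397, sin(20 deg) = 0.3420
  joint[2] = (2.2658, 1.0565) + 10.3 * (0.9397, 0.3420) = (2.2658 + 9.6788, 1.0565 + 3.5228) = (11.9446, 4.5794)
link 2: phi[2] = 25 + -5 + 90 = 110 deg
  cos(110 deg) = -0.3420, sin(110 deg) = 0.9397
  joint[3] = (11.9446, 4.5794) + 2.6 * (-0.3420, 0.9397) = (11.9446 + -0.8893, 4.5794 + 2.4432) = (11.0554, 7.0226)
End effector: (11.0554, 7.0226)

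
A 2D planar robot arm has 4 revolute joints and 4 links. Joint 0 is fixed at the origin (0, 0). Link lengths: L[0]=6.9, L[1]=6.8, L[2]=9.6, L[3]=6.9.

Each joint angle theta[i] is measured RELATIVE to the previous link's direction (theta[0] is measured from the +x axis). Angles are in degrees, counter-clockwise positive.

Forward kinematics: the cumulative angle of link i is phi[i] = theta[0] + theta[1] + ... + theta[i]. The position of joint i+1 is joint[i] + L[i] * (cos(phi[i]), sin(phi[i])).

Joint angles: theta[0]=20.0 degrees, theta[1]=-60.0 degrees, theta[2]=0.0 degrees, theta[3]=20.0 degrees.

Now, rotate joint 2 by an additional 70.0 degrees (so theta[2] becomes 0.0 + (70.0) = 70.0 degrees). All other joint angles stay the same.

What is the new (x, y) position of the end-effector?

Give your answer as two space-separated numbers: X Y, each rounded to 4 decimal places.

Answer: 24.4421 8.0747

Derivation:
joint[0] = (0.0000, 0.0000)  (base)
link 0: phi[0] = 20 = 20 deg
  cos(20 deg) = 0.9397, sin(20 deg) = 0.3420
  joint[1] = (0.0000, 0.0000) + 6.9 * (0.9397, 0.3420) = (0.0000 + 6.4839, 0.0000 + 2.3599) = (6.4839, 2.3599)
link 1: phi[1] = 20 + -60 = -40 deg
  cos(-40 deg) = 0.7660, sin(-40 deg) = -0.6428
  joint[2] = (6.4839, 2.3599) + 6.8 * (0.7660, -0.6428) = (6.4839 + 5.2091, 2.3599 + -4.3710) = (11.6930, -2.0110)
link 2: phi[2] = 20 + -60 + 70 = 30 deg
  cos(30 deg) = 0.8660, sin(30 deg) = 0.5000
  joint[3] = (11.6930, -2.0110) + 9.6 * (0.8660, 0.5000) = (11.6930 + 8.3138, -2.0110 + 4.8000) = (20.0068, 2.7890)
link 3: phi[3] = 20 + -60 + 70 + 20 = 50 deg
  cos(50 deg) = 0.6428, sin(50 deg) = 0.7660
  joint[4] = (20.0068, 2.7890) + 6.9 * (0.6428, 0.7660) = (20.0068 + 4.4352, 2.7890 + 5.2857) = (24.4421, 8.0747)
End effector: (24.4421, 8.0747)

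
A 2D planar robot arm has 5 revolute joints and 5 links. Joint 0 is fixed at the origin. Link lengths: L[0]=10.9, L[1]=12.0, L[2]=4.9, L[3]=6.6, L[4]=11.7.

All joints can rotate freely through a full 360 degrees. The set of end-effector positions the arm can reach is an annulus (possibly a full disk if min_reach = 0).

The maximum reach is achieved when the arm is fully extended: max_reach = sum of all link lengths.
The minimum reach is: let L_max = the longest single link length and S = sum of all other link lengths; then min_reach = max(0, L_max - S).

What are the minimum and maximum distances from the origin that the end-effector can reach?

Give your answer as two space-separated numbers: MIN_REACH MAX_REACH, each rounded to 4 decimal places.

Link lengths: [10.9, 12.0, 4.9, 6.6, 11.7]
max_reach = 10.9 + 12 + 4.9 + 6.6 + 11.7 = 46.1
L_max = max([10.9, 12.0, 4.9, 6.6, 11.7]) = 12
S (sum of others) = 46.1 - 12 = 34.1
min_reach = max(0, 12 - 34.1) = max(0, -22.1) = 0

Answer: 0.0000 46.1000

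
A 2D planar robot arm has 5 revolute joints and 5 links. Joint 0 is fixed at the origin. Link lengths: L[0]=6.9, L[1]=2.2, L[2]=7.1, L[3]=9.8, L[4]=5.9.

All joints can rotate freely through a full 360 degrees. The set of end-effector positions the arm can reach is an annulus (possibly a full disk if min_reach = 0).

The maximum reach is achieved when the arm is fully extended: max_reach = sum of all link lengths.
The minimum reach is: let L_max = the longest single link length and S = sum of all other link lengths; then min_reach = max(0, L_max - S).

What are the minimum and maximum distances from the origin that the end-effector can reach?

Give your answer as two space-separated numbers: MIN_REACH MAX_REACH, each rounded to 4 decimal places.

Answer: 0.0000 31.9000

Derivation:
Link lengths: [6.9, 2.2, 7.1, 9.8, 5.9]
max_reach = 6.9 + 2.2 + 7.1 + 9.8 + 5.9 = 31.9
L_max = max([6.9, 2.2, 7.1, 9.8, 5.9]) = 9.8
S (sum of others) = 31.9 - 9.8 = 22.1
min_reach = max(0, 9.8 - 22.1) = max(0, -12.3) = 0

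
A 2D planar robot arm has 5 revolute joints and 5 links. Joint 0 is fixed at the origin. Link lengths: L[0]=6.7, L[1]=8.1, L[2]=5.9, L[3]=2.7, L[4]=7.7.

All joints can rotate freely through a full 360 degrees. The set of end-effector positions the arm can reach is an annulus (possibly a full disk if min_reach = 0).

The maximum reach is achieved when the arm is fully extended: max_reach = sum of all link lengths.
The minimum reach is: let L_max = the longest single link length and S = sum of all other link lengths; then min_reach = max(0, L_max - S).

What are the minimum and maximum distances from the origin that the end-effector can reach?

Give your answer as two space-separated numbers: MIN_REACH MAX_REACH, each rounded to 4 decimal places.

Answer: 0.0000 31.1000

Derivation:
Link lengths: [6.7, 8.1, 5.9, 2.7, 7.7]
max_reach = 6.7 + 8.1 + 5.9 + 2.7 + 7.7 = 31.1
L_max = max([6.7, 8.1, 5.9, 2.7, 7.7]) = 8.1
S (sum of others) = 31.1 - 8.1 = 23
min_reach = max(0, 8.1 - 23) = max(0, -14.9) = 0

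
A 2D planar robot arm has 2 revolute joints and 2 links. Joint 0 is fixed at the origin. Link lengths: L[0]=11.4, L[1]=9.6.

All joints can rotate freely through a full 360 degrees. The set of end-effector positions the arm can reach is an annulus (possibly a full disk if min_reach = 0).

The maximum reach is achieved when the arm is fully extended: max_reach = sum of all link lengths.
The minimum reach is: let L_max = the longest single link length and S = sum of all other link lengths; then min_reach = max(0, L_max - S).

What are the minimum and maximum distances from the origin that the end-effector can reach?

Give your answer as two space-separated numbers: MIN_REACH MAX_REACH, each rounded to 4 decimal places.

Link lengths: [11.4, 9.6]
max_reach = 11.4 + 9.6 = 21
L_max = max([11.4, 9.6]) = 11.4
S (sum of others) = 21 - 11.4 = 9.6
min_reach = max(0, 11.4 - 9.6) = max(0, 1.8) = 1.8

Answer: 1.8000 21.0000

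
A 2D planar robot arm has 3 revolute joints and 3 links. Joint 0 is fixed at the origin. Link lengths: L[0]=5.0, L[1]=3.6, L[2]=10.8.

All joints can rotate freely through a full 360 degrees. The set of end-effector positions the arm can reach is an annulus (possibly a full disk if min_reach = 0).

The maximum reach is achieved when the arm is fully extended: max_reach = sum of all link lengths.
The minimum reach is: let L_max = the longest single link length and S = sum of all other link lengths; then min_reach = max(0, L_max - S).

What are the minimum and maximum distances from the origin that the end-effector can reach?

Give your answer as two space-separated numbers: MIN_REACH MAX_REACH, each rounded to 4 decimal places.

Link lengths: [5.0, 3.6, 10.8]
max_reach = 5 + 3.6 + 10.8 = 19.4
L_max = max([5.0, 3.6, 10.8]) = 10.8
S (sum of others) = 19.4 - 10.8 = 8.6
min_reach = max(0, 10.8 - 8.6) = max(0, 2.2) = 2.2

Answer: 2.2000 19.4000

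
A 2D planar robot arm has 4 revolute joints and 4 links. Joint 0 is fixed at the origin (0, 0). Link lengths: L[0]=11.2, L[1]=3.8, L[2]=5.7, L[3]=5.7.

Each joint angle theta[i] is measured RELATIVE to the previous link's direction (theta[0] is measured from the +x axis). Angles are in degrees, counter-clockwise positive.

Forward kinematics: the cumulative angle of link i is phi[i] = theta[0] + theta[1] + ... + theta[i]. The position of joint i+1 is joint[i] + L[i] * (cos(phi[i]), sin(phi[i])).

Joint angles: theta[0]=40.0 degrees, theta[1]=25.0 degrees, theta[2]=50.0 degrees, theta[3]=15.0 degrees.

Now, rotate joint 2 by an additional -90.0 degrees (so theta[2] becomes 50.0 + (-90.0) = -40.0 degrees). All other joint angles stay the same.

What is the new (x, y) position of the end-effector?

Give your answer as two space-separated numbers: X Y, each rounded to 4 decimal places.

Answer: 19.7181 16.7160

Derivation:
joint[0] = (0.0000, 0.0000)  (base)
link 0: phi[0] = 40 = 40 deg
  cos(40 deg) = 0.7660, sin(40 deg) = 0.6428
  joint[1] = (0.0000, 0.0000) + 11.2 * (0.7660, 0.6428) = (0.0000 + 8.5797, 0.0000 + 7.1992) = (8.5797, 7.1992)
link 1: phi[1] = 40 + 25 = 65 deg
  cos(65 deg) = 0.4226, sin(65 deg) = 0.9063
  joint[2] = (8.5797, 7.1992) + 3.8 * (0.4226, 0.9063) = (8.5797 + 1.6059, 7.1992 + 3.4440) = (10.1856, 10.6432)
link 2: phi[2] = 40 + 25 + -40 = 25 deg
  cos(25 deg) = 0.9063, sin(25 deg) = 0.4226
  joint[3] = (10.1856, 10.6432) + 5.7 * (0.9063, 0.4226) = (10.1856 + 5.1660, 10.6432 + 2.4089) = (15.3516, 13.0521)
link 3: phi[3] = 40 + 25 + -40 + 15 = 40 deg
  cos(40 deg) = 0.7660, sin(40 deg) = 0.6428
  joint[4] = (15.3516, 13.0521) + 5.7 * (0.7660, 0.6428) = (15.3516 + 4.3665, 13.0521 + 3.6639) = (19.7181, 16.7160)
End effector: (19.7181, 16.7160)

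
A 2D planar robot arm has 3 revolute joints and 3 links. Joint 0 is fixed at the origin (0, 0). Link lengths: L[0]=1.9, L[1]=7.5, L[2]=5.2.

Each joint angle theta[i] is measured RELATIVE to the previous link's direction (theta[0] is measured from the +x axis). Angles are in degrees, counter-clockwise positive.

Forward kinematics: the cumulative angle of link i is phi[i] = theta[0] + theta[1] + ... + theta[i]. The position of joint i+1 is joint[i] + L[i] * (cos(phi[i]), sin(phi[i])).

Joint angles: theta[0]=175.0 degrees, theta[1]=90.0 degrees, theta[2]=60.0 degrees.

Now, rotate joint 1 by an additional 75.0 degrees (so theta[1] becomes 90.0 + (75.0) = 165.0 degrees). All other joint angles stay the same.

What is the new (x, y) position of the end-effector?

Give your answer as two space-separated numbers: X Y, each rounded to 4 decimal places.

joint[0] = (0.0000, 0.0000)  (base)
link 0: phi[0] = 175 = 175 deg
  cos(175 deg) = -0.9962, sin(175 deg) = 0.0872
  joint[1] = (0.0000, 0.0000) + 1.9 * (-0.9962, 0.0872) = (0.0000 + -1.8928, 0.0000 + 0.1656) = (-1.8928, 0.1656)
link 1: phi[1] = 175 + 165 = 340 deg
  cos(340 deg) = 0.9397, sin(340 deg) = -0.3420
  joint[2] = (-1.8928, 0.1656) + 7.5 * (0.9397, -0.3420) = (-1.8928 + 7.0477, 0.1656 + -2.5652) = (5.1549, -2.3996)
link 2: phi[2] = 175 + 165 + 60 = 400 deg
  cos(400 deg) = 0.7660, sin(400 deg) = 0.6428
  joint[3] = (5.1549, -2.3996) + 5.2 * (0.7660, 0.6428) = (5.1549 + 3.9834, -2.3996 + 3.3425) = (9.1384, 0.9429)
End effector: (9.1384, 0.9429)

Answer: 9.1384 0.9429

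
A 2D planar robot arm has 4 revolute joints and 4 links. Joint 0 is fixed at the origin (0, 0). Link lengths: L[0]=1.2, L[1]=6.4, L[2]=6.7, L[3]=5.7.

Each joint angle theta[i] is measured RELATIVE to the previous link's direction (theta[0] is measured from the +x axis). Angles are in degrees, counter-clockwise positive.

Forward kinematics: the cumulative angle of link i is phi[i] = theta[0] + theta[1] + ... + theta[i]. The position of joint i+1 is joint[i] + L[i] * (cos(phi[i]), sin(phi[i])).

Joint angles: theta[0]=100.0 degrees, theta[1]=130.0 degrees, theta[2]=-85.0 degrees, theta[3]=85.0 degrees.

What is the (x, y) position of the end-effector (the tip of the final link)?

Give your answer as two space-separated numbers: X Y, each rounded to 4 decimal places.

Answer: -13.4744 -4.2444

Derivation:
joint[0] = (0.0000, 0.0000)  (base)
link 0: phi[0] = 100 = 100 deg
  cos(100 deg) = -0.1736, sin(100 deg) = 0.9848
  joint[1] = (0.0000, 0.0000) + 1.2 * (-0.1736, 0.9848) = (0.0000 + -0.2084, 0.0000 + 1.1818) = (-0.2084, 1.1818)
link 1: phi[1] = 100 + 130 = 230 deg
  cos(230 deg) = -0.6428, sin(230 deg) = -0.7660
  joint[2] = (-0.2084, 1.1818) + 6.4 * (-0.6428, -0.7660) = (-0.2084 + -4.1138, 1.1818 + -4.9027) = (-4.3222, -3.7209)
link 2: phi[2] = 100 + 130 + -85 = 145 deg
  cos(145 deg) = -0.8192, sin(145 deg) = 0.5736
  joint[3] = (-4.3222, -3.7209) + 6.7 * (-0.8192, 0.5736) = (-4.3222 + -5.4883, -3.7209 + 3.8430) = (-9.8105, 0.1220)
link 3: phi[3] = 100 + 130 + -85 + 85 = 230 deg
  cos(230 deg) = -0.6428, sin(230 deg) = -0.7660
  joint[4] = (-9.8105, 0.1220) + 5.7 * (-0.6428, -0.7660) = (-9.8105 + -3.6639, 0.1220 + -4.3665) = (-13.4744, -4.2444)
End effector: (-13.4744, -4.2444)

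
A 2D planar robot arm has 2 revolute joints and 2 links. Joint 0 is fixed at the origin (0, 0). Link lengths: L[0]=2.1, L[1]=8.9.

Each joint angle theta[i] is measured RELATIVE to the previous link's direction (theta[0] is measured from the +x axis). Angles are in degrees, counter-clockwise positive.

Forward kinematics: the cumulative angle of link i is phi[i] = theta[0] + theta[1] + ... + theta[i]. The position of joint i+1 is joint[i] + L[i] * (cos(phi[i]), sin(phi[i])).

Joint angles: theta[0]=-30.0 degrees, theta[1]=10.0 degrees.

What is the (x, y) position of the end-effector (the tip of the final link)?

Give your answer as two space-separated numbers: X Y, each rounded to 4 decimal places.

joint[0] = (0.0000, 0.0000)  (base)
link 0: phi[0] = -30 = -30 deg
  cos(-30 deg) = 0.8660, sin(-30 deg) = -0.5000
  joint[1] = (0.0000, 0.0000) + 2.1 * (0.8660, -0.5000) = (0.0000 + 1.8187, 0.0000 + -1.0500) = (1.8187, -1.0500)
link 1: phi[1] = -30 + 10 = -20 deg
  cos(-20 deg) = 0.9397, sin(-20 deg) = -0.3420
  joint[2] = (1.8187, -1.0500) + 8.9 * (0.9397, -0.3420) = (1.8187 + 8.3633, -1.0500 + -3.0440) = (10.1819, -4.0940)
End effector: (10.1819, -4.0940)

Answer: 10.1819 -4.0940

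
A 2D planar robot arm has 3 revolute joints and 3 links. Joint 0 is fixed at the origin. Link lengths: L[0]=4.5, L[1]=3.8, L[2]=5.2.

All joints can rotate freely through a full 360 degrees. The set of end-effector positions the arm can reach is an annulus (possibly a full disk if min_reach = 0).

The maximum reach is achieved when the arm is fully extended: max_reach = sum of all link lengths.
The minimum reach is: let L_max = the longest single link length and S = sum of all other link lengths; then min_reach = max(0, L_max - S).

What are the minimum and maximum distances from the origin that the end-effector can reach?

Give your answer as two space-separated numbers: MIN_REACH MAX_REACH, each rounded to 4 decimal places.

Link lengths: [4.5, 3.8, 5.2]
max_reach = 4.5 + 3.8 + 5.2 = 13.5
L_max = max([4.5, 3.8, 5.2]) = 5.2
S (sum of others) = 13.5 - 5.2 = 8.3
min_reach = max(0, 5.2 - 8.3) = max(0, -3.1) = 0

Answer: 0.0000 13.5000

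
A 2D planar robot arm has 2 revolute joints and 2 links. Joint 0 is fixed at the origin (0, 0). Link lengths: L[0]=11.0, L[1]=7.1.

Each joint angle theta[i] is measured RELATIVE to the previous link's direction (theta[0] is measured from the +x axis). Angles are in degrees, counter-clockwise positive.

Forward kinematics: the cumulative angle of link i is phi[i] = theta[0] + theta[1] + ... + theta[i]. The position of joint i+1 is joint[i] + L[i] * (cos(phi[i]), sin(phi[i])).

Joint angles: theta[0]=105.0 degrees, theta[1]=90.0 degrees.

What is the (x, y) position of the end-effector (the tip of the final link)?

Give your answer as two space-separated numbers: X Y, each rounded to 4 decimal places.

Answer: -9.7051 8.7876

Derivation:
joint[0] = (0.0000, 0.0000)  (base)
link 0: phi[0] = 105 = 105 deg
  cos(105 deg) = -0.2588, sin(105 deg) = 0.9659
  joint[1] = (0.0000, 0.0000) + 11 * (-0.2588, 0.9659) = (0.0000 + -2.8470, 0.0000 + 10.6252) = (-2.8470, 10.6252)
link 1: phi[1] = 105 + 90 = 195 deg
  cos(195 deg) = -0.9659, sin(195 deg) = -0.2588
  joint[2] = (-2.8470, 10.6252) + 7.1 * (-0.9659, -0.2588) = (-2.8470 + -6.8581, 10.6252 + -1.8376) = (-9.7051, 8.7876)
End effector: (-9.7051, 8.7876)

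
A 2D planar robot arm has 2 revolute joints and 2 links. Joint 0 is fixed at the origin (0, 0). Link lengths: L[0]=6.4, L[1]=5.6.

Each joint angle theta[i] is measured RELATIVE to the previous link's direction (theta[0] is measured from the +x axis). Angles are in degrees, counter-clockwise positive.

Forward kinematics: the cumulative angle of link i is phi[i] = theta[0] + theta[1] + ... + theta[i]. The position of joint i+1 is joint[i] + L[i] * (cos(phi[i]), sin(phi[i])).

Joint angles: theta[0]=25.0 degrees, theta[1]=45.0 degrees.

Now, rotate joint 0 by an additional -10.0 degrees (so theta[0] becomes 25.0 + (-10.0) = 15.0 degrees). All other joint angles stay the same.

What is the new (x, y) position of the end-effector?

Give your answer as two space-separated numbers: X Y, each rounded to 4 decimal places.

Answer: 8.9819 6.5062

Derivation:
joint[0] = (0.0000, 0.0000)  (base)
link 0: phi[0] = 15 = 15 deg
  cos(15 deg) = 0.9659, sin(15 deg) = 0.2588
  joint[1] = (0.0000, 0.0000) + 6.4 * (0.9659, 0.2588) = (0.0000 + 6.1819, 0.0000 + 1.6564) = (6.1819, 1.6564)
link 1: phi[1] = 15 + 45 = 60 deg
  cos(60 deg) = 0.5000, sin(60 deg) = 0.8660
  joint[2] = (6.1819, 1.6564) + 5.6 * (0.5000, 0.8660) = (6.1819 + 2.8000, 1.6564 + 4.8497) = (8.9819, 6.5062)
End effector: (8.9819, 6.5062)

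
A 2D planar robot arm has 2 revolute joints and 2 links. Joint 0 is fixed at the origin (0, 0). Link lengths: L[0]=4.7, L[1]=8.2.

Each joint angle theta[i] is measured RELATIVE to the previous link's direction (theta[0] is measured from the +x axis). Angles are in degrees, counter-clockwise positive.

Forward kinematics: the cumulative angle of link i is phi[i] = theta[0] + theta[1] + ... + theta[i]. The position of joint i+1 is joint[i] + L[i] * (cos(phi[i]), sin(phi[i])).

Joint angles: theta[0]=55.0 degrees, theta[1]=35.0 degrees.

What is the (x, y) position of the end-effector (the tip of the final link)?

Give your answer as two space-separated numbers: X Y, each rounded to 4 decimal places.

Answer: 2.6958 12.0500

Derivation:
joint[0] = (0.0000, 0.0000)  (base)
link 0: phi[0] = 55 = 55 deg
  cos(55 deg) = 0.5736, sin(55 deg) = 0.8192
  joint[1] = (0.0000, 0.0000) + 4.7 * (0.5736, 0.8192) = (0.0000 + 2.6958, 0.0000 + 3.8500) = (2.6958, 3.8500)
link 1: phi[1] = 55 + 35 = 90 deg
  cos(90 deg) = 0.0000, sin(90 deg) = 1.0000
  joint[2] = (2.6958, 3.8500) + 8.2 * (0.0000, 1.0000) = (2.6958 + 0.0000, 3.8500 + 8.2000) = (2.6958, 12.0500)
End effector: (2.6958, 12.0500)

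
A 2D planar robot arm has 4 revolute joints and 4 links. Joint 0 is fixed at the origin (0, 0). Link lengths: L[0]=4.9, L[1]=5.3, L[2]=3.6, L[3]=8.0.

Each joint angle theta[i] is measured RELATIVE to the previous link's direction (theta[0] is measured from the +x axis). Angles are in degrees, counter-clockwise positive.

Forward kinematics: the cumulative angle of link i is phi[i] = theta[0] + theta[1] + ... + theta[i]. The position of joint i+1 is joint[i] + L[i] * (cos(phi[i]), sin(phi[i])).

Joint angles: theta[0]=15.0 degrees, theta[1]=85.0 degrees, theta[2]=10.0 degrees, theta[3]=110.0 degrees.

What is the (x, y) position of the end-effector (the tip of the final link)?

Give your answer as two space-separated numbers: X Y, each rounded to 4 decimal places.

joint[0] = (0.0000, 0.0000)  (base)
link 0: phi[0] = 15 = 15 deg
  cos(15 deg) = 0.9659, sin(15 deg) = 0.2588
  joint[1] = (0.0000, 0.0000) + 4.9 * (0.9659, 0.2588) = (0.0000 + 4.7330, 0.0000 + 1.2682) = (4.7330, 1.2682)
link 1: phi[1] = 15 + 85 = 100 deg
  cos(100 deg) = -0.1736, sin(100 deg) = 0.9848
  joint[2] = (4.7330, 1.2682) + 5.3 * (-0.1736, 0.9848) = (4.7330 + -0.9203, 1.2682 + 5.2195) = (3.8127, 6.4877)
link 2: phi[2] = 15 + 85 + 10 = 110 deg
  cos(110 deg) = -0.3420, sin(110 deg) = 0.9397
  joint[3] = (3.8127, 6.4877) + 3.6 * (-0.3420, 0.9397) = (3.8127 + -1.2313, 6.4877 + 3.3829) = (2.5814, 9.8706)
link 3: phi[3] = 15 + 85 + 10 + 110 = 220 deg
  cos(220 deg) = -0.7660, sin(220 deg) = -0.6428
  joint[4] = (2.5814, 9.8706) + 8 * (-0.7660, -0.6428) = (2.5814 + -6.1284, 9.8706 + -5.1423) = (-3.5469, 4.7283)
End effector: (-3.5469, 4.7283)

Answer: -3.5469 4.7283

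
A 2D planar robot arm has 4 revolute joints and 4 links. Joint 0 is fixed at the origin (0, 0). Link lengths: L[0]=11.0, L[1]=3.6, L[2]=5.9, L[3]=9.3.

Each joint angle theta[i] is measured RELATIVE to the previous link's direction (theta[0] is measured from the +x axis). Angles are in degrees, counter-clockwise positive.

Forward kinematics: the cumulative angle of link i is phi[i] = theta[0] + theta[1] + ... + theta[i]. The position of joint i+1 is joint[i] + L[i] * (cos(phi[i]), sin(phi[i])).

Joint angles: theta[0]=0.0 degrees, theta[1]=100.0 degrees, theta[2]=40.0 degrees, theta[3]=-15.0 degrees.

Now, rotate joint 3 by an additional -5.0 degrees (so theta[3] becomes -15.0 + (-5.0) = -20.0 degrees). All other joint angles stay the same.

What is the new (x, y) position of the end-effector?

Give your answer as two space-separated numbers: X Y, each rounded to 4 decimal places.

Answer: 1.2052 15.3918

Derivation:
joint[0] = (0.0000, 0.0000)  (base)
link 0: phi[0] = 0 = 0 deg
  cos(0 deg) = 1.0000, sin(0 deg) = 0.0000
  joint[1] = (0.0000, 0.0000) + 11 * (1.0000, 0.0000) = (0.0000 + 11.0000, 0.0000 + 0.0000) = (11.0000, 0.0000)
link 1: phi[1] = 0 + 100 = 100 deg
  cos(100 deg) = -0.1736, sin(100 deg) = 0.9848
  joint[2] = (11.0000, 0.0000) + 3.6 * (-0.1736, 0.9848) = (11.0000 + -0.6251, 0.0000 + 3.5453) = (10.3749, 3.5453)
link 2: phi[2] = 0 + 100 + 40 = 140 deg
  cos(140 deg) = -0.7660, sin(140 deg) = 0.6428
  joint[3] = (10.3749, 3.5453) + 5.9 * (-0.7660, 0.6428) = (10.3749 + -4.5197, 3.5453 + 3.7924) = (5.8552, 7.3378)
link 3: phi[3] = 0 + 100 + 40 + -20 = 120 deg
  cos(120 deg) = -0.5000, sin(120 deg) = 0.8660
  joint[4] = (5.8552, 7.3378) + 9.3 * (-0.5000, 0.8660) = (5.8552 + -4.6500, 7.3378 + 8.0540) = (1.2052, 15.3918)
End effector: (1.2052, 15.3918)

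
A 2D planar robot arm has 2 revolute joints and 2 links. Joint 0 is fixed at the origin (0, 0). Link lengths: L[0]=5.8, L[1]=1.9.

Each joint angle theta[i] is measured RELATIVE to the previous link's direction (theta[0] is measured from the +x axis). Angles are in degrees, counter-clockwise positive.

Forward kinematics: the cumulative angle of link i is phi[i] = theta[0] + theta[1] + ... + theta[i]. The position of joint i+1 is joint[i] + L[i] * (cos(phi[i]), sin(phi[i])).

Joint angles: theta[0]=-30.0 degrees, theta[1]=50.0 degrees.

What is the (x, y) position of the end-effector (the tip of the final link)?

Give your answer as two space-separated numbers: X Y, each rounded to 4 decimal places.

Answer: 6.8084 -2.2502

Derivation:
joint[0] = (0.0000, 0.0000)  (base)
link 0: phi[0] = -30 = -30 deg
  cos(-30 deg) = 0.8660, sin(-30 deg) = -0.5000
  joint[1] = (0.0000, 0.0000) + 5.8 * (0.8660, -0.5000) = (0.0000 + 5.0229, 0.0000 + -2.9000) = (5.0229, -2.9000)
link 1: phi[1] = -30 + 50 = 20 deg
  cos(20 deg) = 0.9397, sin(20 deg) = 0.3420
  joint[2] = (5.0229, -2.9000) + 1.9 * (0.9397, 0.3420) = (5.0229 + 1.7854, -2.9000 + 0.6498) = (6.8084, -2.2502)
End effector: (6.8084, -2.2502)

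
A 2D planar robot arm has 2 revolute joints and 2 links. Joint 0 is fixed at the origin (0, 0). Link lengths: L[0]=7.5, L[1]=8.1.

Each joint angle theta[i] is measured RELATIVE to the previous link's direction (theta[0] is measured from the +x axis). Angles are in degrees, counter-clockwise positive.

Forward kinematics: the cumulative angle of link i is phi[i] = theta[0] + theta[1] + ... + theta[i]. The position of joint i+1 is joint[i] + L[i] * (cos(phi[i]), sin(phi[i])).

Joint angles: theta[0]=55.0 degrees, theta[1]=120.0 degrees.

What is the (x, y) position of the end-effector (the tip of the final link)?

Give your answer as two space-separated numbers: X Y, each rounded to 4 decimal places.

joint[0] = (0.0000, 0.0000)  (base)
link 0: phi[0] = 55 = 55 deg
  cos(55 deg) = 0.5736, sin(55 deg) = 0.8192
  joint[1] = (0.0000, 0.0000) + 7.5 * (0.5736, 0.8192) = (0.0000 + 4.3018, 0.0000 + 6.1436) = (4.3018, 6.1436)
link 1: phi[1] = 55 + 120 = 175 deg
  cos(175 deg) = -0.9962, sin(175 deg) = 0.0872
  joint[2] = (4.3018, 6.1436) + 8.1 * (-0.9962, 0.0872) = (4.3018 + -8.0692, 6.1436 + 0.7060) = (-3.7674, 6.8496)
End effector: (-3.7674, 6.8496)

Answer: -3.7674 6.8496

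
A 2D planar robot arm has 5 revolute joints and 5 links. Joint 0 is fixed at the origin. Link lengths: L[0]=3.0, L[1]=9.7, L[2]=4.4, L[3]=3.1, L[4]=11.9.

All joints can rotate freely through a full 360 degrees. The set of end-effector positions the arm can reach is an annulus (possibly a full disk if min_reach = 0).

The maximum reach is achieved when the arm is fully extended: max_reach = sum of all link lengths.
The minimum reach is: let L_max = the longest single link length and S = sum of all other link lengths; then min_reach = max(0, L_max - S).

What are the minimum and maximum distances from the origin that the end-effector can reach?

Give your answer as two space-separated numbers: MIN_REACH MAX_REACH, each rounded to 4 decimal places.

Link lengths: [3.0, 9.7, 4.4, 3.1, 11.9]
max_reach = 3 + 9.7 + 4.4 + 3.1 + 11.9 = 32.1
L_max = max([3.0, 9.7, 4.4, 3.1, 11.9]) = 11.9
S (sum of others) = 32.1 - 11.9 = 20.2
min_reach = max(0, 11.9 - 20.2) = max(0, -8.3) = 0

Answer: 0.0000 32.1000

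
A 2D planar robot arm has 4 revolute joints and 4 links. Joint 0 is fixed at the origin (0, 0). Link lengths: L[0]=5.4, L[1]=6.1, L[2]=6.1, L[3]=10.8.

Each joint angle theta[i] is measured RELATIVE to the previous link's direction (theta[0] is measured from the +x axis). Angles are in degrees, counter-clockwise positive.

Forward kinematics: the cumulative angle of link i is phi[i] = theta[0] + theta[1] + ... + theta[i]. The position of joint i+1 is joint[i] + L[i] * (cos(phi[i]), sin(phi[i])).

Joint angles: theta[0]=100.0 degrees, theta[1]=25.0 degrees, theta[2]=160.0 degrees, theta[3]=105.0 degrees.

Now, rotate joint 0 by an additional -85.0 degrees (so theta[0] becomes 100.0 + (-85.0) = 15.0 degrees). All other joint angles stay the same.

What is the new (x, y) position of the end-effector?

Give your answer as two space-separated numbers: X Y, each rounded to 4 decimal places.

joint[0] = (0.0000, 0.0000)  (base)
link 0: phi[0] = 15 = 15 deg
  cos(15 deg) = 0.9659, sin(15 deg) = 0.2588
  joint[1] = (0.0000, 0.0000) + 5.4 * (0.9659, 0.2588) = (0.0000 + 5.2160, 0.0000 + 1.3976) = (5.2160, 1.3976)
link 1: phi[1] = 15 + 25 = 40 deg
  cos(40 deg) = 0.7660, sin(40 deg) = 0.6428
  joint[2] = (5.2160, 1.3976) + 6.1 * (0.7660, 0.6428) = (5.2160 + 4.6729, 1.3976 + 3.9210) = (9.8889, 5.3186)
link 2: phi[2] = 15 + 25 + 160 = 200 deg
  cos(200 deg) = -0.9397, sin(200 deg) = -0.3420
  joint[3] = (9.8889, 5.3186) + 6.1 * (-0.9397, -0.3420) = (9.8889 + -5.7321, 5.3186 + -2.0863) = (4.1567, 3.2323)
link 3: phi[3] = 15 + 25 + 160 + 105 = 305 deg
  cos(305 deg) = 0.5736, sin(305 deg) = -0.8192
  joint[4] = (4.1567, 3.2323) + 10.8 * (0.5736, -0.8192) = (4.1567 + 6.1946, 3.2323 + -8.8468) = (10.3514, -5.6145)
End effector: (10.3514, -5.6145)

Answer: 10.3514 -5.6145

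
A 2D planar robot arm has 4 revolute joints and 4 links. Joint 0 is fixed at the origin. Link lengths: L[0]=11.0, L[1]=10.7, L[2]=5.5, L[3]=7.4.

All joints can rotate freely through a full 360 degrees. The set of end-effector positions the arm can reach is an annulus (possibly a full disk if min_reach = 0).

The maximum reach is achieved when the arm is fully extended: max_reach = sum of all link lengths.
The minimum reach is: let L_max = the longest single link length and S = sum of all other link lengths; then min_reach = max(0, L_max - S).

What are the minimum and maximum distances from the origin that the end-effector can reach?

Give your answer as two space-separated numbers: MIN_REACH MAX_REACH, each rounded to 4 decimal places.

Answer: 0.0000 34.6000

Derivation:
Link lengths: [11.0, 10.7, 5.5, 7.4]
max_reach = 11 + 10.7 + 5.5 + 7.4 = 34.6
L_max = max([11.0, 10.7, 5.5, 7.4]) = 11
S (sum of others) = 34.6 - 11 = 23.6
min_reach = max(0, 11 - 23.6) = max(0, -12.6) = 0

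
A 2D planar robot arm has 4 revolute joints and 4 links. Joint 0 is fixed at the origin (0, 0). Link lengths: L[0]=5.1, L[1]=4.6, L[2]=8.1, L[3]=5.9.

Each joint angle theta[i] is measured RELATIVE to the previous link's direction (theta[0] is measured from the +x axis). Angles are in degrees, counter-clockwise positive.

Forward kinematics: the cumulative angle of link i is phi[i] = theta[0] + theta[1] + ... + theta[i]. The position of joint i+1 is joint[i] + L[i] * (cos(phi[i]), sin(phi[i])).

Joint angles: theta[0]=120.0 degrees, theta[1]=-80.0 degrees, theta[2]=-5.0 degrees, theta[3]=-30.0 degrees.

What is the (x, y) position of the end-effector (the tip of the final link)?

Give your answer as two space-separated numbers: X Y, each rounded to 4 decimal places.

joint[0] = (0.0000, 0.0000)  (base)
link 0: phi[0] = 120 = 120 deg
  cos(120 deg) = -0.5000, sin(120 deg) = 0.8660
  joint[1] = (0.0000, 0.0000) + 5.1 * (-0.5000, 0.8660) = (0.0000 + -2.5500, 0.0000 + 4.4167) = (-2.5500, 4.4167)
link 1: phi[1] = 120 + -80 = 40 deg
  cos(40 deg) = 0.7660, sin(40 deg) = 0.6428
  joint[2] = (-2.5500, 4.4167) + 4.6 * (0.7660, 0.6428) = (-2.5500 + 3.5238, 4.4167 + 2.9568) = (0.9738, 7.3736)
link 2: phi[2] = 120 + -80 + -5 = 35 deg
  cos(35 deg) = 0.8192, sin(35 deg) = 0.5736
  joint[3] = (0.9738, 7.3736) + 8.1 * (0.8192, 0.5736) = (0.9738 + 6.6351, 7.3736 + 4.6460) = (7.6089, 12.0195)
link 3: phi[3] = 120 + -80 + -5 + -30 = 5 deg
  cos(5 deg) = 0.9962, sin(5 deg) = 0.0872
  joint[4] = (7.6089, 12.0195) + 5.9 * (0.9962, 0.0872) = (7.6089 + 5.8775, 12.0195 + 0.5142) = (13.4865, 12.5337)
End effector: (13.4865, 12.5337)

Answer: 13.4865 12.5337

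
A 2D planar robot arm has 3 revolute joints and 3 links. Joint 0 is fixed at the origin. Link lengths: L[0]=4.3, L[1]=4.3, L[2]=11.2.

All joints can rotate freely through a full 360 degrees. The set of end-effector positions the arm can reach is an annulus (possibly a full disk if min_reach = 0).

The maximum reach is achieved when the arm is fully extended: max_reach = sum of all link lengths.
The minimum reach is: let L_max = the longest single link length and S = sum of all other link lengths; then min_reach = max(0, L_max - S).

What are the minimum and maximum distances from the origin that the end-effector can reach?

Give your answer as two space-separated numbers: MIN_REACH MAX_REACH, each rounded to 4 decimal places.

Link lengths: [4.3, 4.3, 11.2]
max_reach = 4.3 + 4.3 + 11.2 = 19.8
L_max = max([4.3, 4.3, 11.2]) = 11.2
S (sum of others) = 19.8 - 11.2 = 8.6
min_reach = max(0, 11.2 - 8.6) = max(0, 2.6) = 2.6

Answer: 2.6000 19.8000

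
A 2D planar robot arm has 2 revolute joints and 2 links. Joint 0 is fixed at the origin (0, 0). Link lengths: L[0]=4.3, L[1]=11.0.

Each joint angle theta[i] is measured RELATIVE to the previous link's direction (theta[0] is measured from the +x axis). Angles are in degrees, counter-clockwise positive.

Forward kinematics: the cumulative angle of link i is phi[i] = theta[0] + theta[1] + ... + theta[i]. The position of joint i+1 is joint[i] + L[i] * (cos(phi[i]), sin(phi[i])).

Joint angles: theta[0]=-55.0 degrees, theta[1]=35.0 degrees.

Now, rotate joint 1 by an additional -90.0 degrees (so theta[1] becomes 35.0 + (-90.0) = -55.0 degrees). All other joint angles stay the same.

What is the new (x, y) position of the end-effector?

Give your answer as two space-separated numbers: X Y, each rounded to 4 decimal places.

Answer: -1.2958 -13.8590

Derivation:
joint[0] = (0.0000, 0.0000)  (base)
link 0: phi[0] = -55 = -55 deg
  cos(-55 deg) = 0.5736, sin(-55 deg) = -0.8192
  joint[1] = (0.0000, 0.0000) + 4.3 * (0.5736, -0.8192) = (0.0000 + 2.4664, 0.0000 + -3.5224) = (2.4664, -3.5224)
link 1: phi[1] = -55 + -55 = -110 deg
  cos(-110 deg) = -0.3420, sin(-110 deg) = -0.9397
  joint[2] = (2.4664, -3.5224) + 11 * (-0.3420, -0.9397) = (2.4664 + -3.7622, -3.5224 + -10.3366) = (-1.2958, -13.8590)
End effector: (-1.2958, -13.8590)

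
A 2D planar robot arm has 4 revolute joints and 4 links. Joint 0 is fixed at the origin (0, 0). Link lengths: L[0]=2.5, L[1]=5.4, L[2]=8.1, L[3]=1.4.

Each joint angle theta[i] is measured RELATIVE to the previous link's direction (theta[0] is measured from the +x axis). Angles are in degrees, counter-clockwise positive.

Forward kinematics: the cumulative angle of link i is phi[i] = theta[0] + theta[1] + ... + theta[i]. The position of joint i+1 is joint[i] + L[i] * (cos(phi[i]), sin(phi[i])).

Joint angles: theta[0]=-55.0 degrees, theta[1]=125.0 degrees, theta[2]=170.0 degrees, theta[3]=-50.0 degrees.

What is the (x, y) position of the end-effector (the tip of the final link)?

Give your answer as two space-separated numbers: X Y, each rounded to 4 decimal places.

Answer: -2.1479 -4.2315

Derivation:
joint[0] = (0.0000, 0.0000)  (base)
link 0: phi[0] = -55 = -55 deg
  cos(-55 deg) = 0.5736, sin(-55 deg) = -0.8192
  joint[1] = (0.0000, 0.0000) + 2.5 * (0.5736, -0.8192) = (0.0000 + 1.4339, 0.0000 + -2.0479) = (1.4339, -2.0479)
link 1: phi[1] = -55 + 125 = 70 deg
  cos(70 deg) = 0.3420, sin(70 deg) = 0.9397
  joint[2] = (1.4339, -2.0479) + 5.4 * (0.3420, 0.9397) = (1.4339 + 1.8469, -2.0479 + 5.0743) = (3.2808, 3.0265)
link 2: phi[2] = -55 + 125 + 170 = 240 deg
  cos(240 deg) = -0.5000, sin(240 deg) = -0.8660
  joint[3] = (3.2808, 3.0265) + 8.1 * (-0.5000, -0.8660) = (3.2808 + -4.0500, 3.0265 + -7.0148) = (-0.7692, -3.9883)
link 3: phi[3] = -55 + 125 + 170 + -50 = 190 deg
  cos(190 deg) = -0.9848, sin(190 deg) = -0.1736
  joint[4] = (-0.7692, -3.9883) + 1.4 * (-0.9848, -0.1736) = (-0.7692 + -1.3787, -3.9883 + -0.2431) = (-2.1479, -4.2315)
End effector: (-2.1479, -4.2315)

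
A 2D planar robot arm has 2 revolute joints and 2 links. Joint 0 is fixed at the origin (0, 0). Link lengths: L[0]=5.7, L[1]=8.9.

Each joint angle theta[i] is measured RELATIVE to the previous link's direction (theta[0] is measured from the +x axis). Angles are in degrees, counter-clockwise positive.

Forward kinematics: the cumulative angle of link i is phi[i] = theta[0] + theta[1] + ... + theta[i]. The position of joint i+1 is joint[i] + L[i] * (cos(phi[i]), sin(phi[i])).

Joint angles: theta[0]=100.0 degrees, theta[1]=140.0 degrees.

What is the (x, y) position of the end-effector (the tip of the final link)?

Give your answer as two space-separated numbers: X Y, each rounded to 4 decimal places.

Answer: -5.4398 -2.0942

Derivation:
joint[0] = (0.0000, 0.0000)  (base)
link 0: phi[0] = 100 = 100 deg
  cos(100 deg) = -0.1736, sin(100 deg) = 0.9848
  joint[1] = (0.0000, 0.0000) + 5.7 * (-0.1736, 0.9848) = (0.0000 + -0.9898, 0.0000 + 5.6134) = (-0.9898, 5.6134)
link 1: phi[1] = 100 + 140 = 240 deg
  cos(240 deg) = -0.5000, sin(240 deg) = -0.8660
  joint[2] = (-0.9898, 5.6134) + 8.9 * (-0.5000, -0.8660) = (-0.9898 + -4.4500, 5.6134 + -7.7076) = (-5.4398, -2.0942)
End effector: (-5.4398, -2.0942)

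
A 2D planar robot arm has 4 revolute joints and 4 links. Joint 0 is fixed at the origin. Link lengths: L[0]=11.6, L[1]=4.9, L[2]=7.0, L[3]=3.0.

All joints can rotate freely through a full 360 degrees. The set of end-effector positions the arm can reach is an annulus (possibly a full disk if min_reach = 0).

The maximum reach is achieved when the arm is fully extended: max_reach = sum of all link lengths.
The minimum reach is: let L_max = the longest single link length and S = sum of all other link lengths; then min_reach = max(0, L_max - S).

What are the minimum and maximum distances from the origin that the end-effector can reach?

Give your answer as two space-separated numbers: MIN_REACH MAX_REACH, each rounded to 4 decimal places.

Answer: 0.0000 26.5000

Derivation:
Link lengths: [11.6, 4.9, 7.0, 3.0]
max_reach = 11.6 + 4.9 + 7 + 3 = 26.5
L_max = max([11.6, 4.9, 7.0, 3.0]) = 11.6
S (sum of others) = 26.5 - 11.6 = 14.9
min_reach = max(0, 11.6 - 14.9) = max(0, -3.3) = 0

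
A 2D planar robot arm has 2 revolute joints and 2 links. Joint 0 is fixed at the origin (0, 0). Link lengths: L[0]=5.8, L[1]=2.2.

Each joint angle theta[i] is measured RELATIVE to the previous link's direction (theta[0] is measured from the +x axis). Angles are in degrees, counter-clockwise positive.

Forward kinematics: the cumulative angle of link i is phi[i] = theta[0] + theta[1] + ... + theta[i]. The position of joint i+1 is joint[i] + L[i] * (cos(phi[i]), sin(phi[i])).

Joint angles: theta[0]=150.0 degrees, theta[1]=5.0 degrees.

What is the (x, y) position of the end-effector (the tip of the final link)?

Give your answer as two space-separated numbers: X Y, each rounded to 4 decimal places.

Answer: -7.0168 3.8298

Derivation:
joint[0] = (0.0000, 0.0000)  (base)
link 0: phi[0] = 150 = 150 deg
  cos(150 deg) = -0.8660, sin(150 deg) = 0.5000
  joint[1] = (0.0000, 0.0000) + 5.8 * (-0.8660, 0.5000) = (0.0000 + -5.0229, 0.0000 + 2.9000) = (-5.0229, 2.9000)
link 1: phi[1] = 150 + 5 = 155 deg
  cos(155 deg) = -0.9063, sin(155 deg) = 0.4226
  joint[2] = (-5.0229, 2.9000) + 2.2 * (-0.9063, 0.4226) = (-5.0229 + -1.9939, 2.9000 + 0.9298) = (-7.0168, 3.8298)
End effector: (-7.0168, 3.8298)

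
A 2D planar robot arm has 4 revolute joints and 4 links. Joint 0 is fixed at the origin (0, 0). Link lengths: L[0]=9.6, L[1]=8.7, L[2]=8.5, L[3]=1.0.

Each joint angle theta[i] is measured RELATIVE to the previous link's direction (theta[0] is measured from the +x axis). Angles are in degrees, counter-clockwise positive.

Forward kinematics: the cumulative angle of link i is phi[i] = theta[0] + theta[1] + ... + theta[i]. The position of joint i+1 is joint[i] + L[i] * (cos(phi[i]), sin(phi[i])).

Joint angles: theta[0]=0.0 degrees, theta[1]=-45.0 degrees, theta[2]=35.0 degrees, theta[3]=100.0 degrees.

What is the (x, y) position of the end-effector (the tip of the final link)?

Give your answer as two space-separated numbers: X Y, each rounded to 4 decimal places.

joint[0] = (0.0000, 0.0000)  (base)
link 0: phi[0] = 0 = 0 deg
  cos(0 deg) = 1.0000, sin(0 deg) = 0.0000
  joint[1] = (0.0000, 0.0000) + 9.6 * (1.0000, 0.0000) = (0.0000 + 9.6000, 0.0000 + 0.0000) = (9.6000, 0.0000)
link 1: phi[1] = 0 + -45 = -45 deg
  cos(-45 deg) = 0.7071, sin(-45 deg) = -0.7071
  joint[2] = (9.6000, 0.0000) + 8.7 * (0.7071, -0.7071) = (9.6000 + 6.1518, 0.0000 + -6.1518) = (15.7518, -6.1518)
link 2: phi[2] = 0 + -45 + 35 = -10 deg
  cos(-10 deg) = 0.9848, sin(-10 deg) = -0.1736
  joint[3] = (15.7518, -6.1518) + 8.5 * (0.9848, -0.1736) = (15.7518 + 8.3709, -6.1518 + -1.4760) = (24.1227, -7.6278)
link 3: phi[3] = 0 + -45 + 35 + 100 = 90 deg
  cos(90 deg) = 0.0000, sin(90 deg) = 1.0000
  joint[4] = (24.1227, -7.6278) + 1 * (0.0000, 1.0000) = (24.1227 + 0.0000, -7.6278 + 1.0000) = (24.1227, -6.6278)
End effector: (24.1227, -6.6278)

Answer: 24.1227 -6.6278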